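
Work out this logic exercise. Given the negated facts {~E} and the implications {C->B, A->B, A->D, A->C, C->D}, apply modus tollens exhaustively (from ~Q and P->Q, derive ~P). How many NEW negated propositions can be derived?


Initial negated facts: {~E}
Apply modus tollens to closure:
  (no implication fires)
Final negated: {~E}
New negations: {(none)}
Count = 0

0


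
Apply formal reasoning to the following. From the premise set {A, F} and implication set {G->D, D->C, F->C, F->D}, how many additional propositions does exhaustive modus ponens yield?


Initial facts: {A, F}
Apply modus ponens to closure:
  F and F->C  =>  C
  F and F->D  =>  D
Final known: {A, C, D, F}
New propositions: {C, D}
Count = 2

2


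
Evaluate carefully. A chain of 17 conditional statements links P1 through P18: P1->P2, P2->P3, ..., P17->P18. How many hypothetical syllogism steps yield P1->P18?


With 17 implications in a chain connecting 18 propositions:
P1->P2, P2->P3, ..., P17->P18
Steps needed = (number of implications) - 1 = 17 - 1 = 16

16


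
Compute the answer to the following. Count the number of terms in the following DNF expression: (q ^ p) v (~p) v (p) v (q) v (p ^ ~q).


A DNF formula is a disjunction of terms (conjunctions).
Terms are separated by v.
Counting the disjuncts: 5 terms.

5


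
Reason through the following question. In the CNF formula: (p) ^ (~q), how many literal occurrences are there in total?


Counting literals in each clause:
Clause 1: 1 literal(s)
Clause 2: 1 literal(s)
Total = 2

2


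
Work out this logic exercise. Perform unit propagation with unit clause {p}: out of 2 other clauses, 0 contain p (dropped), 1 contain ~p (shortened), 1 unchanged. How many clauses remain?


Satisfied (removed): 0
Shortened (remain): 1
Unchanged (remain): 1
Remaining = 1 + 1 = 2

2


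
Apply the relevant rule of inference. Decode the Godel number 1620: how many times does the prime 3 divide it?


Factorize 1620 by dividing by 3 repeatedly.
Division steps: 3 divides 1620 exactly 4 time(s).
Exponent of 3 = 4

4


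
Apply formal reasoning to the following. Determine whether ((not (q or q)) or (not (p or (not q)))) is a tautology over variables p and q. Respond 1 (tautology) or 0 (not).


Check all 4 assignments:
p=0, q=0: 1
p=0, q=1: 1
p=1, q=0: 1
p=1, q=1: 0
Satisfying count = 3/4.
Tautology iff count = 4: no.

0


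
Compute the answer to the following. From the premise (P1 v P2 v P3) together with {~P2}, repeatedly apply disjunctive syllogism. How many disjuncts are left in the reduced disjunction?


Original disjuncts (3): P1, P2, P3
Negated (eliminate): ~P2
Remaining disjuncts: P1, P3
Count = 3 - 1 = 2

2


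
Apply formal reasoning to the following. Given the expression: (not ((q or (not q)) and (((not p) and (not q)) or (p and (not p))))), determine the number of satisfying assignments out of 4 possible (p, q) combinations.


Check all 4 assignments:
p=0, q=0: 0
p=0, q=1: 1
p=1, q=0: 1
p=1, q=1: 1
Count of True = 3

3


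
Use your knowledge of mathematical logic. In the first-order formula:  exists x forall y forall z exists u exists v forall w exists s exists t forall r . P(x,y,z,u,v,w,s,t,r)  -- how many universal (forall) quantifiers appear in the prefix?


Quantifier prefix: exists x forall y forall z exists u exists v forall w exists s exists t forall r
Mark each quantifier type:
  E U U E E U E E U
Universal count = 4, Existential count = 5
Asked for universal (forall) quantifiers: 4

4


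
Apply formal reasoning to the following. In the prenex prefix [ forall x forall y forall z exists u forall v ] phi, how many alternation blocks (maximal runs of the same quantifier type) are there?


Quantifier-type sequence: A A A E A  (A=forall, E=exists)
Group into maximal same-type runs:
  Ax3 | Ex1 | Ax1
Number of blocks = 3

3


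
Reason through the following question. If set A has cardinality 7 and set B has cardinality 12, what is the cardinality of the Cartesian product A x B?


The Cartesian product A x B contains all ordered pairs (a, b).
|A x B| = |A| * |B| = 7 * 12 = 84

84


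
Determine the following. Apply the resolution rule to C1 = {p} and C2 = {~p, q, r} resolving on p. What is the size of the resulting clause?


Remove p from C1 and ~p from C2.
C1 remainder: {}
C2 remainder: {q, r}
Union (resolvent): {q, r}
Resolvent has 2 literal(s).

2


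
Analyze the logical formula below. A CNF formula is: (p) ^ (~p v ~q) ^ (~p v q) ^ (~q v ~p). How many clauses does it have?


A CNF formula is a conjunction of clauses.
Clauses are separated by ^.
Counting the conjuncts: 4 clauses.

4


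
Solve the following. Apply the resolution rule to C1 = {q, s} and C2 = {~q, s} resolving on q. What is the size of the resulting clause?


Remove q from C1 and ~q from C2.
C1 remainder: {s}
C2 remainder: {s}
Union (resolvent): {s}
Resolvent has 1 literal(s).

1


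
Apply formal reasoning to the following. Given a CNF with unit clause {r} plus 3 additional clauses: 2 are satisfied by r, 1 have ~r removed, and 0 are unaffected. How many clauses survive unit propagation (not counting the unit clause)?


Satisfied (removed): 2
Shortened (remain): 1
Unchanged (remain): 0
Remaining = 1 + 0 = 1

1


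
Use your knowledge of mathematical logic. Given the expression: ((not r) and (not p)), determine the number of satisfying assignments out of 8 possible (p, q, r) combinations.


Check all 8 assignments:
p=0, q=0, r=0: 1
p=0, q=0, r=1: 0
p=0, q=1, r=0: 1
p=0, q=1, r=1: 0
p=1, q=0, r=0: 0
p=1, q=0, r=1: 0
p=1, q=1, r=0: 0
p=1, q=1, r=1: 0
Count of True = 2

2


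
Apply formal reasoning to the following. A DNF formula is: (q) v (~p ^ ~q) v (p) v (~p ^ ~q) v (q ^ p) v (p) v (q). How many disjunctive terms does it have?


A DNF formula is a disjunction of terms (conjunctions).
Terms are separated by v.
Counting the disjuncts: 7 terms.

7


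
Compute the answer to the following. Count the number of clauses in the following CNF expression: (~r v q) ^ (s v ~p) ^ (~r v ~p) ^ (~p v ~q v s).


A CNF formula is a conjunction of clauses.
Clauses are separated by ^.
Counting the conjuncts: 4 clauses.

4


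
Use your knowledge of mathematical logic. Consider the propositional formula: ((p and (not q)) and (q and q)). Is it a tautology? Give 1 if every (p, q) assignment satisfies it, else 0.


Check all 4 assignments:
p=0, q=0: 0
p=0, q=1: 0
p=1, q=0: 0
p=1, q=1: 0
Satisfying count = 0/4.
Tautology iff count = 4: no.

0


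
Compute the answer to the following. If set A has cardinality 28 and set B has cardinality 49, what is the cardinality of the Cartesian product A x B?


The Cartesian product A x B contains all ordered pairs (a, b).
|A x B| = |A| * |B| = 28 * 49 = 1372

1372


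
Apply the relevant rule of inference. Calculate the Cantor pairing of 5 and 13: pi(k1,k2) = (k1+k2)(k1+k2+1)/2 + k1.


k1 + k2 = 18
(k1+k2)(k1+k2+1)/2 = 18 * 19 / 2 = 171
pi = 171 + 5 = 176

176


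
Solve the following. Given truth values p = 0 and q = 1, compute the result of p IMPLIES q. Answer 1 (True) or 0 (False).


p = 0, q = 1
Operation: p IMPLIES q
Evaluate: 0 IMPLIES 1 = 1

1


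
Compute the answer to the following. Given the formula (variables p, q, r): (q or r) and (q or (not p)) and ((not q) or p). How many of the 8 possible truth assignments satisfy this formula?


Evaluate all 8 assignments for p, q, r:
p=0, q=0, r=0: 0
p=0, q=0, r=1: 1
p=0, q=1, r=0: 0
p=0, q=1, r=1: 0
p=1, q=0, r=0: 0
p=1, q=0, r=1: 0
p=1, q=1, r=0: 1
p=1, q=1, r=1: 1
Satisfying count = 3

3


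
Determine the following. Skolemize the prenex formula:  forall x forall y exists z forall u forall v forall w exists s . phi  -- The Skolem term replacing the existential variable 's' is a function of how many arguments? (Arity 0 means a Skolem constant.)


Quantifier prefix: forall x forall y exists z forall u forall v forall w exists s
's' is existentially quantified at position 7.
Universal variables preceding it: x, y, u, v, w
Skolem function arity = 5

5


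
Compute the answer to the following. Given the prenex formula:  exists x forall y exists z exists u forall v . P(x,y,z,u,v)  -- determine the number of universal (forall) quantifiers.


Quantifier prefix: exists x forall y exists z exists u forall v
Mark each quantifier type:
  E U E E U
Universal count = 2, Existential count = 3
Asked for universal (forall) quantifiers: 2

2


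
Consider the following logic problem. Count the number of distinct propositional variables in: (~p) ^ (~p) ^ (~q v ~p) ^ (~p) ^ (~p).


Identify each variable that appears in the formula.
Variables found: p, q
Count = 2

2


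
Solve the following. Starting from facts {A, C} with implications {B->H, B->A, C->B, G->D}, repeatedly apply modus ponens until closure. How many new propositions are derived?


Initial facts: {A, C}
Apply modus ponens to closure:
  C and C->B  =>  B
  B and B->H  =>  H
Final known: {A, B, C, H}
New propositions: {B, H}
Count = 2

2


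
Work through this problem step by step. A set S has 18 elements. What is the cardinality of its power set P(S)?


The power set of a set with n elements has 2^n elements.
|P(S)| = 2^18 = 262144

262144


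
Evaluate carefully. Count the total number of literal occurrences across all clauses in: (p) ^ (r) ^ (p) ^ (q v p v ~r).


Counting literals in each clause:
Clause 1: 1 literal(s)
Clause 2: 1 literal(s)
Clause 3: 1 literal(s)
Clause 4: 3 literal(s)
Total = 6

6


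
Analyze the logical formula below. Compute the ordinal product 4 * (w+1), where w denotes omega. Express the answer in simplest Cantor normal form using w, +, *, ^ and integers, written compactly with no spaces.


Compute 4 * (w+1).
Ordinal * is associative and left-distributive over +, but NOT commutative; for finite n>1, n*w = w but w*n stays w*n.
By left-distributivity: 4 * (w+1) = 4*w + 4*1 = w + 4 = w+4.
Result = w+4

w+4


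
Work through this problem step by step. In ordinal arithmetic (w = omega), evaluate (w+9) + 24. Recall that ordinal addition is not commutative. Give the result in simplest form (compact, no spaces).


Compute (w+9) + 24.
Ordinal + is associative but NOT commutative; for finite n>0, n + w = w but w + n stays w+n.
By associativity: (w+9) + 24 = w + (9+24) = w+33.
Result = w+33

w+33


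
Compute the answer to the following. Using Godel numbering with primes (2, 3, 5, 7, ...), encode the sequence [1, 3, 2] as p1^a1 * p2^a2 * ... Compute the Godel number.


Encode each element as an exponent of the corresponding prime:
  2^1 = 2
  3^3 = 27
  5^2 = 25
Product = 2 * 27 * 25 = 1350

1350


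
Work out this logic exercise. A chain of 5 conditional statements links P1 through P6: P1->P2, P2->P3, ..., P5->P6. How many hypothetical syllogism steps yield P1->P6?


With 5 implications in a chain connecting 6 propositions:
P1->P2, P2->P3, ..., P5->P6
Steps needed = (number of implications) - 1 = 5 - 1 = 4

4


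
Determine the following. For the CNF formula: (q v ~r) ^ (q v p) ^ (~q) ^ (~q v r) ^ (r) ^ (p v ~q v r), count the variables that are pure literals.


Check each variable for pure literal status:
p: pure positive
q: mixed (not pure)
r: mixed (not pure)
Pure literal count = 1

1


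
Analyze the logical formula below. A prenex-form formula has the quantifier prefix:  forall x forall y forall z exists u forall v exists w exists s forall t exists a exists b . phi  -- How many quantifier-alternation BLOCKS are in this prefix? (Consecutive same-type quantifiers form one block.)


Quantifier-type sequence: A A A E A E E A E E  (A=forall, E=exists)
Group into maximal same-type runs:
  Ax3 | Ex1 | Ax1 | Ex2 | Ax1 | Ex2
Number of blocks = 6

6


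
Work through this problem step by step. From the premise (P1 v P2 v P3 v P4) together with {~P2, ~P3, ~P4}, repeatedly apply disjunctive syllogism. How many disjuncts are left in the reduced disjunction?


Original disjuncts (4): P1, P2, P3, P4
Negated (eliminate): ~P2, ~P3, ~P4
Remaining disjuncts: P1
Count = 4 - 3 = 1

1


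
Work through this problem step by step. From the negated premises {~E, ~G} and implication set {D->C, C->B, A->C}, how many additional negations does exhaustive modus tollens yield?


Initial negated facts: {~E, ~G}
Apply modus tollens to closure:
  (no implication fires)
Final negated: {~E, ~G}
New negations: {(none)}
Count = 0

0


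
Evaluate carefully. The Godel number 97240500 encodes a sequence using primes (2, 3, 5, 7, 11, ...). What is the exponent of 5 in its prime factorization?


Factorize 97240500 by dividing by 5 repeatedly.
Division steps: 5 divides 97240500 exactly 3 time(s).
Exponent of 5 = 3

3


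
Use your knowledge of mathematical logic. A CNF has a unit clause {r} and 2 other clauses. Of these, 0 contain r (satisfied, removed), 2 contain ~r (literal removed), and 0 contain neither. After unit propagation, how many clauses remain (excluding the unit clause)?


Satisfied (removed): 0
Shortened (remain): 2
Unchanged (remain): 0
Remaining = 2 + 0 = 2

2


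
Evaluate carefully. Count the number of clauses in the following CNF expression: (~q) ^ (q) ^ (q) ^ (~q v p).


A CNF formula is a conjunction of clauses.
Clauses are separated by ^.
Counting the conjuncts: 4 clauses.

4


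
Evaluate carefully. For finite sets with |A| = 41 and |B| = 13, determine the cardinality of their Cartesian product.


The Cartesian product A x B contains all ordered pairs (a, b).
|A x B| = |A| * |B| = 41 * 13 = 533

533


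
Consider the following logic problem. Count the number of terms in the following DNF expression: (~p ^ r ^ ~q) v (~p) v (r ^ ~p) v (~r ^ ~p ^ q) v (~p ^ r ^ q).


A DNF formula is a disjunction of terms (conjunctions).
Terms are separated by v.
Counting the disjuncts: 5 terms.

5


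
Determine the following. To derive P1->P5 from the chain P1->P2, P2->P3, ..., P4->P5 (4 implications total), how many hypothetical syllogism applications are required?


With 4 implications in a chain connecting 5 propositions:
P1->P2, P2->P3, ..., P4->P5
Steps needed = (number of implications) - 1 = 4 - 1 = 3

3


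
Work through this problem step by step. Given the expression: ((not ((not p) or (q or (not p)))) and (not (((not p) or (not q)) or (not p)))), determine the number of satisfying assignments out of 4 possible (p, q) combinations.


Check all 4 assignments:
p=0, q=0: 0
p=0, q=1: 0
p=1, q=0: 0
p=1, q=1: 0
Count of True = 0

0


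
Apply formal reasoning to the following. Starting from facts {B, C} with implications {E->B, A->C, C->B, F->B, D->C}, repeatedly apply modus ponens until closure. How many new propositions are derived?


Initial facts: {B, C}
Apply modus ponens to closure:
  (no implication fires)
Final known: {B, C}
New propositions: {(none)}
Count = 0

0


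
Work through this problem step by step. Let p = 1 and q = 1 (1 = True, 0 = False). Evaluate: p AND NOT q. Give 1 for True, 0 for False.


p = 1, q = 1
Operation: p AND NOT q
Evaluate: 1 AND NOT 1 = 0

0


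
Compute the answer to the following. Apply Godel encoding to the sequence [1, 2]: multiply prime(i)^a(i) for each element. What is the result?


Encode each element as an exponent of the corresponding prime:
  2^1 = 2
  3^2 = 9
Product = 2 * 9 = 18

18


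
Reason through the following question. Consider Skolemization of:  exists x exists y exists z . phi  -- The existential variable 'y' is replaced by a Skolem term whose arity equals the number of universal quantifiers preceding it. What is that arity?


Quantifier prefix: exists x exists y exists z
'y' is existentially quantified at position 2.
No universal quantifiers precede it.
Skolem function arity = 0 (a Skolem constant)

0


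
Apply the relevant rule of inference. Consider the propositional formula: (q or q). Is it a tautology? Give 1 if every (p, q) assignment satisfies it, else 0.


Check all 4 assignments:
p=0, q=0: 0
p=0, q=1: 1
p=1, q=0: 0
p=1, q=1: 1
Satisfying count = 2/4.
Tautology iff count = 4: no.

0


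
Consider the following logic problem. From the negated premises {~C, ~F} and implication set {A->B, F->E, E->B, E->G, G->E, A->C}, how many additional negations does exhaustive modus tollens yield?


Initial negated facts: {~C, ~F}
Apply modus tollens to closure:
  ~C and A->C  =>  ~A
Final negated: {~A, ~C, ~F}
New negations: {~A}
Count = 1

1


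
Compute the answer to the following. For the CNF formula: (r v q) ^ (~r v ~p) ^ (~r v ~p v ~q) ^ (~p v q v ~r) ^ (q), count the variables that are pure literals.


Check each variable for pure literal status:
p: pure negative
q: mixed (not pure)
r: mixed (not pure)
Pure literal count = 1

1


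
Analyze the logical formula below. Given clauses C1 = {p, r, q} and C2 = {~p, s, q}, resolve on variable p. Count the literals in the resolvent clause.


Remove p from C1 and ~p from C2.
C1 remainder: {r, q}
C2 remainder: {s, q}
Union (resolvent): {q, r, s}
Resolvent has 3 literal(s).

3


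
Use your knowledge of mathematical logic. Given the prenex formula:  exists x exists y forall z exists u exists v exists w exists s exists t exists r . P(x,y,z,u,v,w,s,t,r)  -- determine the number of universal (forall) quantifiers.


Quantifier prefix: exists x exists y forall z exists u exists v exists w exists s exists t exists r
Mark each quantifier type:
  E E U E E E E E E
Universal count = 1, Existential count = 8
Asked for universal (forall) quantifiers: 1

1


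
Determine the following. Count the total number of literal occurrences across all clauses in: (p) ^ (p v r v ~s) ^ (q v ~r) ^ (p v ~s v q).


Counting literals in each clause:
Clause 1: 1 literal(s)
Clause 2: 3 literal(s)
Clause 3: 2 literal(s)
Clause 4: 3 literal(s)
Total = 9

9


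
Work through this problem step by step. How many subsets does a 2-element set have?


The power set of a set with n elements has 2^n elements.
|P(S)| = 2^2 = 4

4


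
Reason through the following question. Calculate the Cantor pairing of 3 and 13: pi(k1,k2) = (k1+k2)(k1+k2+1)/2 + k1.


k1 + k2 = 16
(k1+k2)(k1+k2+1)/2 = 16 * 17 / 2 = 136
pi = 136 + 3 = 139

139


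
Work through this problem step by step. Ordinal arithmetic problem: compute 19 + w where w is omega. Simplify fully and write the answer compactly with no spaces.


Compute 19 + w.
Ordinal + is associative but NOT commutative; for finite n>0, n + w = w but w + n stays w+n.
Any finite left addend is absorbed by w on the right: 19 + w = w.
Result = w

w


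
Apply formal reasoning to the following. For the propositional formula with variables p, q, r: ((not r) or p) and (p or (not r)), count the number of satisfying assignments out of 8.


Evaluate all 8 assignments for p, q, r:
p=0, q=0, r=0: 1
p=0, q=0, r=1: 0
p=0, q=1, r=0: 1
p=0, q=1, r=1: 0
p=1, q=0, r=0: 1
p=1, q=0, r=1: 1
p=1, q=1, r=0: 1
p=1, q=1, r=1: 1
Satisfying count = 6

6


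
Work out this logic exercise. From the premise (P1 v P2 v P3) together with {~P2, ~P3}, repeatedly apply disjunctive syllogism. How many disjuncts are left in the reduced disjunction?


Original disjuncts (3): P1, P2, P3
Negated (eliminate): ~P2, ~P3
Remaining disjuncts: P1
Count = 3 - 2 = 1

1


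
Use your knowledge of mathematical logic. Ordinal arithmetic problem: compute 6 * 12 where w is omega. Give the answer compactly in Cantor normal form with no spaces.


Compute 6 * 12.
Ordinal * is associative and left-distributive over +, but NOT commutative; for finite n>1, n*w = w but w*n stays w*n.
Both finite; ordinal * agrees with natural *: 6 * 12 = 72.
Result = 72

72


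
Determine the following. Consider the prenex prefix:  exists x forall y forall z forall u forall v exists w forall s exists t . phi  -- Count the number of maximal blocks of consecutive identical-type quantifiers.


Quantifier-type sequence: E A A A A E A E  (A=forall, E=exists)
Group into maximal same-type runs:
  Ex1 | Ax4 | Ex1 | Ax1 | Ex1
Number of blocks = 5

5


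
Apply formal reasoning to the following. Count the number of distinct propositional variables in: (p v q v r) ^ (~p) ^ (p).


Identify each variable that appears in the formula.
Variables found: p, q, r
Count = 3

3


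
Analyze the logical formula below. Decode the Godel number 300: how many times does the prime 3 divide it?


Factorize 300 by dividing by 3 repeatedly.
Division steps: 3 divides 300 exactly 1 time(s).
Exponent of 3 = 1

1


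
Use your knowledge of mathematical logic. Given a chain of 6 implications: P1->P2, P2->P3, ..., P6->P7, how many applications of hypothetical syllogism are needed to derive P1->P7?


With 6 implications in a chain connecting 7 propositions:
P1->P2, P2->P3, ..., P6->P7
Steps needed = (number of implications) - 1 = 6 - 1 = 5

5


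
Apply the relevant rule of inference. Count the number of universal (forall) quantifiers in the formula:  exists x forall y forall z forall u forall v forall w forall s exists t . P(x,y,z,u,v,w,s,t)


Quantifier prefix: exists x forall y forall z forall u forall v forall w forall s exists t
Mark each quantifier type:
  E U U U U U U E
Universal count = 6, Existential count = 2
Asked for universal (forall) quantifiers: 6

6


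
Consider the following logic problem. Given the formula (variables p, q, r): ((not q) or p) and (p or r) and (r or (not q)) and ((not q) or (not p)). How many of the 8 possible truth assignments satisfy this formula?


Evaluate all 8 assignments for p, q, r:
p=0, q=0, r=0: 0
p=0, q=0, r=1: 1
p=0, q=1, r=0: 0
p=0, q=1, r=1: 0
p=1, q=0, r=0: 1
p=1, q=0, r=1: 1
p=1, q=1, r=0: 0
p=1, q=1, r=1: 0
Satisfying count = 3

3


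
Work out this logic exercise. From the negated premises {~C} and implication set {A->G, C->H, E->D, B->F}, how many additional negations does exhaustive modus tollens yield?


Initial negated facts: {~C}
Apply modus tollens to closure:
  (no implication fires)
Final negated: {~C}
New negations: {(none)}
Count = 0

0


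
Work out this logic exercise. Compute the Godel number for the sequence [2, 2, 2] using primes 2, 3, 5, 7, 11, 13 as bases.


Encode each element as an exponent of the corresponding prime:
  2^2 = 4
  3^2 = 9
  5^2 = 25
Product = 4 * 9 * 25 = 900

900


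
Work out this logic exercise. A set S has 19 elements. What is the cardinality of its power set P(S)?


The power set of a set with n elements has 2^n elements.
|P(S)| = 2^19 = 524288

524288


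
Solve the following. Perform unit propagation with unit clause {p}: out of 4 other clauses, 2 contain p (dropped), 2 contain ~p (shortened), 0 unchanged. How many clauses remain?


Satisfied (removed): 2
Shortened (remain): 2
Unchanged (remain): 0
Remaining = 2 + 0 = 2

2


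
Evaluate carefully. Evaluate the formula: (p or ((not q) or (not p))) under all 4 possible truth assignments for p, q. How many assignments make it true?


Check all 4 assignments:
p=0, q=0: 1
p=0, q=1: 1
p=1, q=0: 1
p=1, q=1: 1
Count of True = 4

4


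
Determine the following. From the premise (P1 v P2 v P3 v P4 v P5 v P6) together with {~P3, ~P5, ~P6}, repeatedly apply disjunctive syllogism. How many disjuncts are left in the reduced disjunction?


Original disjuncts (6): P1, P2, P3, P4, P5, P6
Negated (eliminate): ~P3, ~P5, ~P6
Remaining disjuncts: P1, P2, P4
Count = 6 - 3 = 3

3


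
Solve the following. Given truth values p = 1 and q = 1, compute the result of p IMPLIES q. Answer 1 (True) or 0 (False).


p = 1, q = 1
Operation: p IMPLIES q
Evaluate: 1 IMPLIES 1 = 1

1


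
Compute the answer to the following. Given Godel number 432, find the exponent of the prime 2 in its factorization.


Factorize 432 by dividing by 2 repeatedly.
Division steps: 2 divides 432 exactly 4 time(s).
Exponent of 2 = 4

4


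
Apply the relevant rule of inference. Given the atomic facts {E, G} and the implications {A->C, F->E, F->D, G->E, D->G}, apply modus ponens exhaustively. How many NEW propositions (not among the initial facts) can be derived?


Initial facts: {E, G}
Apply modus ponens to closure:
  (no implication fires)
Final known: {E, G}
New propositions: {(none)}
Count = 0

0


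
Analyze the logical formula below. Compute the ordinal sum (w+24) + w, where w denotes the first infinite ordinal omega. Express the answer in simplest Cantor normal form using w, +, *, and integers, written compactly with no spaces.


Compute (w+24) + w.
Ordinal + is associative but NOT commutative; for finite n>0, n + w = w but w + n stays w+n.
(w+24) + w = w + (24+w) = w + w = w*2 (the finite tail 24 is absorbed by the right w).
Result = w*2

w*2


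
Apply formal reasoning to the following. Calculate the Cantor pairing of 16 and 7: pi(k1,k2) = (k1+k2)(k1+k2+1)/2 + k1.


k1 + k2 = 23
(k1+k2)(k1+k2+1)/2 = 23 * 24 / 2 = 276
pi = 276 + 16 = 292

292


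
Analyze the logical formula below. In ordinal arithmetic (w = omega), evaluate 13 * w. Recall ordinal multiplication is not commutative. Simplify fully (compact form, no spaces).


Compute 13 * w.
Ordinal * is associative and left-distributive over +, but NOT commutative; for finite n>1, n*w = w but w*n stays w*n.
For finite n>0, n * w = sup{n*k : k<w} = w. So 13 * w = w.
Result = w

w


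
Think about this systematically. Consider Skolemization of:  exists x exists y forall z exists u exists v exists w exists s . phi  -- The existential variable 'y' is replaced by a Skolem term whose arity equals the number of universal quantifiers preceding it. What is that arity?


Quantifier prefix: exists x exists y forall z exists u exists v exists w exists s
'y' is existentially quantified at position 2.
No universal quantifiers precede it.
Skolem function arity = 0 (a Skolem constant)

0


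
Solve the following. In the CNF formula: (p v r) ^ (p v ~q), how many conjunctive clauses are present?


A CNF formula is a conjunction of clauses.
Clauses are separated by ^.
Counting the conjuncts: 2 clauses.

2


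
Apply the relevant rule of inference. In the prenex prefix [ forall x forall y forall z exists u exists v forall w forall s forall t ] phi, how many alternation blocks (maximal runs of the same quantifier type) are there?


Quantifier-type sequence: A A A E E A A A  (A=forall, E=exists)
Group into maximal same-type runs:
  Ax3 | Ex2 | Ax3
Number of blocks = 3

3


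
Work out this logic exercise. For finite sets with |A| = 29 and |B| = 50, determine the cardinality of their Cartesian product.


The Cartesian product A x B contains all ordered pairs (a, b).
|A x B| = |A| * |B| = 29 * 50 = 1450

1450


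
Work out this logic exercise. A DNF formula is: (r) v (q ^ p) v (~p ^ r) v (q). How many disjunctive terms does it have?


A DNF formula is a disjunction of terms (conjunctions).
Terms are separated by v.
Counting the disjuncts: 4 terms.

4


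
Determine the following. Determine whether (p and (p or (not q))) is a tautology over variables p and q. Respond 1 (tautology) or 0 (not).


Check all 4 assignments:
p=0, q=0: 0
p=0, q=1: 0
p=1, q=0: 1
p=1, q=1: 1
Satisfying count = 2/4.
Tautology iff count = 4: no.

0


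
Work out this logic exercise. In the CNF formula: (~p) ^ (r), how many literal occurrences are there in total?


Counting literals in each clause:
Clause 1: 1 literal(s)
Clause 2: 1 literal(s)
Total = 2

2


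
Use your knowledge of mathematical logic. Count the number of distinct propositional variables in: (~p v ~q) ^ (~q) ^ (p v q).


Identify each variable that appears in the formula.
Variables found: p, q
Count = 2

2


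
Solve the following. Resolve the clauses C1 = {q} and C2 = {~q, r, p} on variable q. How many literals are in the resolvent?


Remove q from C1 and ~q from C2.
C1 remainder: {}
C2 remainder: {r, p}
Union (resolvent): {p, r}
Resolvent has 2 literal(s).

2


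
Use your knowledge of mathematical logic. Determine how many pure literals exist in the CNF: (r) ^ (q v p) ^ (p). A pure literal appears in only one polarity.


Check each variable for pure literal status:
p: pure positive
q: pure positive
r: pure positive
Pure literal count = 3

3


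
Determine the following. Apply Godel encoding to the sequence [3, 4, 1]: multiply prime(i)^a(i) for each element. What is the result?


Encode each element as an exponent of the corresponding prime:
  2^3 = 8
  3^4 = 81
  5^1 = 5
Product = 8 * 81 * 5 = 3240

3240


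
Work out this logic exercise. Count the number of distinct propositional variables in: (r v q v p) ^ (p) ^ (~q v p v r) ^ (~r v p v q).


Identify each variable that appears in the formula.
Variables found: p, q, r
Count = 3

3


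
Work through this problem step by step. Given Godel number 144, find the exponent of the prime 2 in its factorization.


Factorize 144 by dividing by 2 repeatedly.
Division steps: 2 divides 144 exactly 4 time(s).
Exponent of 2 = 4

4


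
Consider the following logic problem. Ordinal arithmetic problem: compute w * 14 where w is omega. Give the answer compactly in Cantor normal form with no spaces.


Compute w * 14.
Ordinal * is associative and left-distributive over +, but NOT commutative; for finite n>1, n*w = w but w*n stays w*n.
w * 14 means 14 copies of w concatenated: w*14.
Result = w*14

w*14


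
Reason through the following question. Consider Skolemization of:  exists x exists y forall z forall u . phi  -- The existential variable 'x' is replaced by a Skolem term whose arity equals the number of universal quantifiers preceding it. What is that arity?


Quantifier prefix: exists x exists y forall z forall u
'x' is existentially quantified at position 1.
No universal quantifiers precede it.
Skolem function arity = 0 (a Skolem constant)

0


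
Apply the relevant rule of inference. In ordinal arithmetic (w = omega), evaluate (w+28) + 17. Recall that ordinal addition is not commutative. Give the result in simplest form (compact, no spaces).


Compute (w+28) + 17.
Ordinal + is associative but NOT commutative; for finite n>0, n + w = w but w + n stays w+n.
By associativity: (w+28) + 17 = w + (28+17) = w+45.
Result = w+45

w+45


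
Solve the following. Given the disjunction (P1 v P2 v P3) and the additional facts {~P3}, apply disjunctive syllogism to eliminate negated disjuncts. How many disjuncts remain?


Original disjuncts (3): P1, P2, P3
Negated (eliminate): ~P3
Remaining disjuncts: P1, P2
Count = 3 - 1 = 2

2


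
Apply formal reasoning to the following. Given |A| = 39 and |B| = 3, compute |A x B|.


The Cartesian product A x B contains all ordered pairs (a, b).
|A x B| = |A| * |B| = 39 * 3 = 117

117


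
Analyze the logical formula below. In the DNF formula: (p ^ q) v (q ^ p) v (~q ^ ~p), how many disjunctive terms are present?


A DNF formula is a disjunction of terms (conjunctions).
Terms are separated by v.
Counting the disjuncts: 3 terms.

3


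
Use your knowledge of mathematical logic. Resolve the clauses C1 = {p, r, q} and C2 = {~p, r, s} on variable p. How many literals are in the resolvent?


Remove p from C1 and ~p from C2.
C1 remainder: {r, q}
C2 remainder: {r, s}
Union (resolvent): {q, r, s}
Resolvent has 3 literal(s).

3


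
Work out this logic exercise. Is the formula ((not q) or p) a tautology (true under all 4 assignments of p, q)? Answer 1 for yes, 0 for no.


Check all 4 assignments:
p=0, q=0: 1
p=0, q=1: 0
p=1, q=0: 1
p=1, q=1: 1
Satisfying count = 3/4.
Tautology iff count = 4: no.

0


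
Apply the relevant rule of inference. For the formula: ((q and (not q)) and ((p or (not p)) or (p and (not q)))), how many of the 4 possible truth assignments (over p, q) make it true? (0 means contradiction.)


Check all 4 assignments:
p=0, q=0: 0
p=0, q=1: 0
p=1, q=0: 0
p=1, q=1: 0
Count of True = 0

0


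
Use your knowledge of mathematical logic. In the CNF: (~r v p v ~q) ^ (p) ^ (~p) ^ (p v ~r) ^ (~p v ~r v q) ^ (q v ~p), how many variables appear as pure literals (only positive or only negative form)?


Check each variable for pure literal status:
p: mixed (not pure)
q: mixed (not pure)
r: pure negative
Pure literal count = 1

1


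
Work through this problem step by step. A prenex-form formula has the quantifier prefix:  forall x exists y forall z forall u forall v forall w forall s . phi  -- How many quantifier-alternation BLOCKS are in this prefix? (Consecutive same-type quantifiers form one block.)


Quantifier-type sequence: A E A A A A A  (A=forall, E=exists)
Group into maximal same-type runs:
  Ax1 | Ex1 | Ax5
Number of blocks = 3

3


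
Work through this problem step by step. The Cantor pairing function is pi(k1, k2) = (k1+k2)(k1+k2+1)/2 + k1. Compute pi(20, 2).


k1 + k2 = 22
(k1+k2)(k1+k2+1)/2 = 22 * 23 / 2 = 253
pi = 253 + 20 = 273

273


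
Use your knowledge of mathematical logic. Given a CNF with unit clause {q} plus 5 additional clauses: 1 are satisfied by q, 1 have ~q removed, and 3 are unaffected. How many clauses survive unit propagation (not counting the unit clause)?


Satisfied (removed): 1
Shortened (remain): 1
Unchanged (remain): 3
Remaining = 1 + 3 = 4

4


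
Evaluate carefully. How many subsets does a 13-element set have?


The power set of a set with n elements has 2^n elements.
|P(S)| = 2^13 = 8192

8192


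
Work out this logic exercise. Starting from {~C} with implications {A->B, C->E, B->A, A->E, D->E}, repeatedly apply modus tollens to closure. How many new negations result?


Initial negated facts: {~C}
Apply modus tollens to closure:
  (no implication fires)
Final negated: {~C}
New negations: {(none)}
Count = 0

0


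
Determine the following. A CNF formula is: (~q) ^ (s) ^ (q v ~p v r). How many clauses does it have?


A CNF formula is a conjunction of clauses.
Clauses are separated by ^.
Counting the conjuncts: 3 clauses.

3


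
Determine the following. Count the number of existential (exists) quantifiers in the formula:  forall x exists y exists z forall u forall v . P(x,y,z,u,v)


Quantifier prefix: forall x exists y exists z forall u forall v
Mark each quantifier type:
  U E E U U
Universal count = 3, Existential count = 2
Asked for existential (exists) quantifiers: 2

2


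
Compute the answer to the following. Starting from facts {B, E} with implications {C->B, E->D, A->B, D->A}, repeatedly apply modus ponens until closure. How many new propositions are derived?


Initial facts: {B, E}
Apply modus ponens to closure:
  E and E->D  =>  D
  D and D->A  =>  A
Final known: {A, B, D, E}
New propositions: {A, D}
Count = 2

2


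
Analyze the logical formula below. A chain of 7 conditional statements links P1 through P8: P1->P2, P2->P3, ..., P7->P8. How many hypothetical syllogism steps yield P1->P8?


With 7 implications in a chain connecting 8 propositions:
P1->P2, P2->P3, ..., P7->P8
Steps needed = (number of implications) - 1 = 7 - 1 = 6

6


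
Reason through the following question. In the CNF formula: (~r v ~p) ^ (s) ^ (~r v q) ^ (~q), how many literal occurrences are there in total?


Counting literals in each clause:
Clause 1: 2 literal(s)
Clause 2: 1 literal(s)
Clause 3: 2 literal(s)
Clause 4: 1 literal(s)
Total = 6

6


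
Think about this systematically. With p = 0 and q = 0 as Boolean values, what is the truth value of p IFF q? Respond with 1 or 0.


p = 0, q = 0
Operation: p IFF q
Evaluate: 0 IFF 0 = 1

1


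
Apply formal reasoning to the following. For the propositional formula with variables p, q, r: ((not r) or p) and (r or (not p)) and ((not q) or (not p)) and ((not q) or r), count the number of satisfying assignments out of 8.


Evaluate all 8 assignments for p, q, r:
p=0, q=0, r=0: 1
p=0, q=0, r=1: 0
p=0, q=1, r=0: 0
p=0, q=1, r=1: 0
p=1, q=0, r=0: 0
p=1, q=0, r=1: 1
p=1, q=1, r=0: 0
p=1, q=1, r=1: 0
Satisfying count = 2

2


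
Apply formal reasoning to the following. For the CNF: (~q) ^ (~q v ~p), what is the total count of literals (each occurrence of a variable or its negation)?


Counting literals in each clause:
Clause 1: 1 literal(s)
Clause 2: 2 literal(s)
Total = 3

3


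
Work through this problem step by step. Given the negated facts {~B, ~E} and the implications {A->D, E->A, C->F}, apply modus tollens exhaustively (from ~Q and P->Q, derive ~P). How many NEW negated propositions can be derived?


Initial negated facts: {~B, ~E}
Apply modus tollens to closure:
  (no implication fires)
Final negated: {~B, ~E}
New negations: {(none)}
Count = 0

0


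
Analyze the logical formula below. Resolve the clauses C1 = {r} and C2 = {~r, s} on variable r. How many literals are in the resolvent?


Remove r from C1 and ~r from C2.
C1 remainder: {}
C2 remainder: {s}
Union (resolvent): {s}
Resolvent has 1 literal(s).

1


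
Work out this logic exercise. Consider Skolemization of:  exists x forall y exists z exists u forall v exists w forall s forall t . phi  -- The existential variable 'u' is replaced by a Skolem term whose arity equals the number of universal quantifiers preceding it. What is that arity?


Quantifier prefix: exists x forall y exists z exists u forall v exists w forall s forall t
'u' is existentially quantified at position 4.
Universal variables preceding it: y
Skolem function arity = 1

1


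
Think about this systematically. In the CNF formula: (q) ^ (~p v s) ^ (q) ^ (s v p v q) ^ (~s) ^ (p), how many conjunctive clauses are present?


A CNF formula is a conjunction of clauses.
Clauses are separated by ^.
Counting the conjuncts: 6 clauses.

6


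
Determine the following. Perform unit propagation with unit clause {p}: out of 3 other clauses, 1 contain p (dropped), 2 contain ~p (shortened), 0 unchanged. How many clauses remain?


Satisfied (removed): 1
Shortened (remain): 2
Unchanged (remain): 0
Remaining = 2 + 0 = 2

2


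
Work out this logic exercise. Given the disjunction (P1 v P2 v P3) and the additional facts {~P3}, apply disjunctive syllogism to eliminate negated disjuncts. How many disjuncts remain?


Original disjuncts (3): P1, P2, P3
Negated (eliminate): ~P3
Remaining disjuncts: P1, P2
Count = 3 - 1 = 2

2


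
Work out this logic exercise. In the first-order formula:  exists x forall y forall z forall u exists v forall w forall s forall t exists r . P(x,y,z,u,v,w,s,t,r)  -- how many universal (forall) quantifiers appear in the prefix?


Quantifier prefix: exists x forall y forall z forall u exists v forall w forall s forall t exists r
Mark each quantifier type:
  E U U U E U U U E
Universal count = 6, Existential count = 3
Asked for universal (forall) quantifiers: 6

6


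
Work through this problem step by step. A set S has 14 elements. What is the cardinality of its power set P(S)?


The power set of a set with n elements has 2^n elements.
|P(S)| = 2^14 = 16384

16384


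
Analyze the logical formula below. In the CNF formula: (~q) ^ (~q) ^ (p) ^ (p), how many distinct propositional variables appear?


Identify each variable that appears in the formula.
Variables found: p, q
Count = 2

2


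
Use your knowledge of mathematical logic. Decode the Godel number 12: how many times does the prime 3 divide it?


Factorize 12 by dividing by 3 repeatedly.
Division steps: 3 divides 12 exactly 1 time(s).
Exponent of 3 = 1

1


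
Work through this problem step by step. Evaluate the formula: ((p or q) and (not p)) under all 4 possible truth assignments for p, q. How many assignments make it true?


Check all 4 assignments:
p=0, q=0: 0
p=0, q=1: 1
p=1, q=0: 0
p=1, q=1: 0
Count of True = 1

1


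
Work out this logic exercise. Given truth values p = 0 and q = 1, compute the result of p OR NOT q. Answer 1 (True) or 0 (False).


p = 0, q = 1
Operation: p OR NOT q
Evaluate: 0 OR NOT 1 = 0

0


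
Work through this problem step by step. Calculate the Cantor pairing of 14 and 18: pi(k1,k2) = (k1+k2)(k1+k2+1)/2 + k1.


k1 + k2 = 32
(k1+k2)(k1+k2+1)/2 = 32 * 33 / 2 = 528
pi = 528 + 14 = 542

542


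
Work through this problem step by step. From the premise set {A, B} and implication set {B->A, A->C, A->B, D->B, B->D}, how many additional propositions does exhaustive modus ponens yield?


Initial facts: {A, B}
Apply modus ponens to closure:
  A and A->C  =>  C
  B and B->D  =>  D
Final known: {A, B, C, D}
New propositions: {C, D}
Count = 2

2
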